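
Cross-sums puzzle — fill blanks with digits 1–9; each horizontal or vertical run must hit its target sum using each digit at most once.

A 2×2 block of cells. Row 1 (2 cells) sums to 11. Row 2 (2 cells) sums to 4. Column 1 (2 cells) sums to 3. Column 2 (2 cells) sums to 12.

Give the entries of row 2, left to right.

4 in 2 cells must be {1,3}; 3 in 2 cells must be {1,2}.
The 11 across and the 3 down share only 2, so (1,1) = 2.
(1,2) = 11 − 2 = 9 completes the 11 across.
(2,1) = 3 − 2 = 1 completes the 3 down.
(2,2) = 4 − 1 = 3 completes the 4 across.

1 3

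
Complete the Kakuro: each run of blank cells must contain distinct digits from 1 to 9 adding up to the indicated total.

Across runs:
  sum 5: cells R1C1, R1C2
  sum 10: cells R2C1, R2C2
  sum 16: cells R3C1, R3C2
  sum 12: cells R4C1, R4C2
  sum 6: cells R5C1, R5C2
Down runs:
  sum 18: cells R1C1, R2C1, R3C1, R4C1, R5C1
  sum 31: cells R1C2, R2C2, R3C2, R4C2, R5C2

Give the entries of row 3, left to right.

7 9

16 in 2 cells must be {7,9}.
Only 7 fits R3C1 under both its across sum 16 and down sum 18.
R3C2 = 16 − 7 = 9 completes the 16 across.
Nothing is forced directly, so branch on R4C1, whose candidates are 3 or 5. If R4C1 = 3: then R4C2 would have to be in {9} for the 12 across but in {1,2,3,4,5,6,7,8} for the 31 down — contradiction. So R4C1 = 5.
R4C2 = 12 − 5 = 7 completes the 12 across.
No cell is forced outright now. R5C1 can only be 1 or 2 (the digits allowed by both its 6 across and its 18 down). If R5C1 = 2: that forces R5C2 = 4, R1C2 = 3, R2C2 = 8, after which R1C1 would have to be in {2} for the 5 across but in {1,3} for the 18 down — contradiction. So R5C1 = 1.
R5C2 = 6 − 1 = 5 completes the 6 across.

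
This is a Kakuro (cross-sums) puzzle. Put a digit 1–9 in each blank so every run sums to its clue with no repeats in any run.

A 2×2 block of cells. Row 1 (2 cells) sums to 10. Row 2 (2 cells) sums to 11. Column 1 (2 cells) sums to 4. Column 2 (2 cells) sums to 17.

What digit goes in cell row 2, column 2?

4 in 2 cells must be {1,3}; 17 in 2 cells must be {8,9}.
The 11 across and the 4 down share only 3, so (2,1) = 3.
(2,2) = 11 − 3 = 8 completes the 11 across.
(1,1) = 4 − 3 = 1 completes the 4 down.
(1,2) = 10 − 1 = 9 completes the 10 across.

8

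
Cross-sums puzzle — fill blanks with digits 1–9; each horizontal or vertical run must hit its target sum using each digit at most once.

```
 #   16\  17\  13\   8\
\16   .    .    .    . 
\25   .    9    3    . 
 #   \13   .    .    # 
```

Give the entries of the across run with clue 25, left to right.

16 in 2 cells must be {7,9}.
R2C1 = 7: the only remaining digit allowed by both the 25 across and the 16 down.
R2C4 = 25 − 19 = 6 completes the 25 across.

7, 9, 3, 6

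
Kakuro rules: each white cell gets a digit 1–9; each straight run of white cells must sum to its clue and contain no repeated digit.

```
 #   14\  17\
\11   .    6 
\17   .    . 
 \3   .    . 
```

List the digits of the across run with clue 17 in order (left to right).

17 in 2 cells must be {8,9}; 3 in 2 cells must be {1,2}.
R1C1 = 11 − 6 = 5 completes the 11 across.
Given what's placed, R2C1 must be 8 to fit the 17 across and 14 down.
R2C2 = 17 − 8 = 9 completes the 17 across.
R3C1 = 14 − 13 = 1 completes the 14 down.
R3C2 = 3 − 1 = 2 completes the 3 across.

8, 9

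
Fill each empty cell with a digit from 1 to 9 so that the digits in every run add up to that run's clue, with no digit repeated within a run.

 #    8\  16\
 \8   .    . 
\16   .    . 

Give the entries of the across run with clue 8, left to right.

1, 7

16 in 2 cells must be {7,9}.
The 8 across and the 16 down share only 7, so R1C2 = 7.
The 16 across and the 8 down share only 7, so R2C1 = 7.
R2C2 = 16 − 7 = 9 completes the 16 across.
R1C1 = 8 − 7 = 1 completes the 8 across.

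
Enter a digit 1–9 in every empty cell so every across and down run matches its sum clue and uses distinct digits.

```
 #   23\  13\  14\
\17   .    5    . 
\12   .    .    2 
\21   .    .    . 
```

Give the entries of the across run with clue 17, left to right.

23 in 3 cells must be {6,8,9}.
Nothing is forced directly, so branch on R2C1, whose candidates are 6 or 9. If R2C1 = 6: then R2C2 would have to be in {4} for the 12 across but in {1,2,6,7} for the 13 down — contradiction. So R2C1 = 9.
Given what's placed, R1C1 must be 8 to fit the 17 across and 23 down.
R1C3 = 17 − 13 = 4 completes the 17 across.
R2C2 = 12 − 11 = 1 completes the 12 across.
R3C1 = 23 − 17 = 6 completes the 23 down.
R3C2 = 13 − 6 = 7 completes the 13 down.
R3C3 = 21 − 13 = 8 completes the 21 across.

8 5 4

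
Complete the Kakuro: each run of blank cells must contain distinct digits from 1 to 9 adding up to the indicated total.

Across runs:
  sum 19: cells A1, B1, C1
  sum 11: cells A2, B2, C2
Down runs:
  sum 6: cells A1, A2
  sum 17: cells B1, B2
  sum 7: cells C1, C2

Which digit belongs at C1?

17 in 2 cells must be {8,9}.
The 11 across and the 17 down share only 8, so B2 = 8.
B1 = 17 − 8 = 9 completes the 17 down.
Nothing is forced directly, so branch on A1, whose candidates are 2 or 4. If A1 = 2: then C1 would have to be in {8} for the 19 across but in {1,2,3,4,5,6} for the 7 down — contradiction. So A1 = 4.
C1 = 19 − 13 = 6 completes the 19 across.
A2 = 6 − 4 = 2 completes the 6 down.
C2 = 11 − 10 = 1 completes the 11 across.

6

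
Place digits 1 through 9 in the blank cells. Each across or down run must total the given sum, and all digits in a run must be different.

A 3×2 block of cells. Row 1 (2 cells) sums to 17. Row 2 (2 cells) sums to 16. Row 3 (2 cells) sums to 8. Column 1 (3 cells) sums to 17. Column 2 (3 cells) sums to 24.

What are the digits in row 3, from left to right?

17 in 2 cells must be {8,9}; 16 in 2 cells must be {7,9}; 24 in 3 cells must be {7,8,9}.
The 8 across and the 24 down share only 7, so (3,2) = 7.
Given what's placed, (2,2) must be 9 to fit the 16 across and 24 down.
(3,1) = 8 − 7 = 1 completes the 8 across.
(1,1) = 9: the only remaining digit allowed by both the 17 across and the 17 down.
(1,2) = 17 − 9 = 8 completes the 17 across.
(2,1) = 16 − 9 = 7 completes the 16 across.

1 7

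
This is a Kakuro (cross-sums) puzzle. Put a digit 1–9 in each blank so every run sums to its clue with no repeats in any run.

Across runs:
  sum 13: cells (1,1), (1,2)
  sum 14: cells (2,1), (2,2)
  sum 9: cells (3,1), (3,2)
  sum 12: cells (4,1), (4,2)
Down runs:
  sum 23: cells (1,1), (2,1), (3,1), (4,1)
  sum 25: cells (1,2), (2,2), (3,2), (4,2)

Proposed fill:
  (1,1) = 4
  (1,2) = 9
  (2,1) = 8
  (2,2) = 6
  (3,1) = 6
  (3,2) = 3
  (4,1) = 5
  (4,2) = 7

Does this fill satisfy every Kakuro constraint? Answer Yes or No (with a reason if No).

Across: 4+9=13; 8+6=14; 6+3=9; 5+7=12. Down: 4+8+6+5=23; 9+6+3+7=25. No digit repeats within any run.

Yes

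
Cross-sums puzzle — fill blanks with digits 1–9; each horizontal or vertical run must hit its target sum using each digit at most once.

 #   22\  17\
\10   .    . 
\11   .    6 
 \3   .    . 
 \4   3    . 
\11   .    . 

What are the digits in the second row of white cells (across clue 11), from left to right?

3 in 2 cells must be {1,2}; 4 in 2 cells must be {1,3}.
R2C1 = 11 − 6 = 5 completes the 11 across.

5, 6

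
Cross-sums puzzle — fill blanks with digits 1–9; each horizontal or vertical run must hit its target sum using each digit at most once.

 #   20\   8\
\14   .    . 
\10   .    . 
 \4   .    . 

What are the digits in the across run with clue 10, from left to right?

8 2

4 in 2 cells must be {1,3}.
The 14 across and the 8 down share only 5, so R1C2 = 5.
The 4 across and the 20 down share only 3, so R3C1 = 3.
R3C2 = 4 − 3 = 1 completes the 4 across.
R1C1 = 14 − 5 = 9 completes the 14 across.
R2C1 = 20 − 12 = 8 completes the 20 down.
R2C2 = 10 − 8 = 2 completes the 10 across.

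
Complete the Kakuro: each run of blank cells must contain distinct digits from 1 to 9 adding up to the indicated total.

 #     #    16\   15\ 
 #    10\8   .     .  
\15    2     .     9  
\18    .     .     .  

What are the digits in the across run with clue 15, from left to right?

2 4 9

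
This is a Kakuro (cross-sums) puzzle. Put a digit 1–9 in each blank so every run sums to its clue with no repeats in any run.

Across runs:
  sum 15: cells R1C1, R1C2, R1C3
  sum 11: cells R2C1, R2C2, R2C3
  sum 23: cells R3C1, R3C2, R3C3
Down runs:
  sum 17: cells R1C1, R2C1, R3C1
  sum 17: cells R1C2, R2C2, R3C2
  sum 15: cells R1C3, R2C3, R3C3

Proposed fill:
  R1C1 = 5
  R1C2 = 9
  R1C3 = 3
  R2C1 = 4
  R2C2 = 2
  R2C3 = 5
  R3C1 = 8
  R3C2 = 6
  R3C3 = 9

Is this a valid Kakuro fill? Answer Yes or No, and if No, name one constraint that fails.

No — the down run R1C3–R3C3 sums to 17, not 15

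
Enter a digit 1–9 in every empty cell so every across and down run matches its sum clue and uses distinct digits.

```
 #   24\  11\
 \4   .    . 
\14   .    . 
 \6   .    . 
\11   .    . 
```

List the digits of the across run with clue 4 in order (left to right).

3 1

4 in 2 cells must be {1,3}; 11 in 4 cells must be {1,2,3,5}.
Only 5 fits R2C2 under both its across sum 14 and down sum 11.
R2C1 = 14 − 5 = 9 completes the 14 across.
Nothing is forced directly, so branch on R1C1, whose candidates are 1 or 3. If R1C1 = 1: that forces R1C2 = 3, after which R3C1 would have to be in {1,2,4,5} for the 6 across but in {6,8} for the 24 down — contradiction. So R1C1 = 3.
R1C2 = 4 − 3 = 1 completes the 4 across.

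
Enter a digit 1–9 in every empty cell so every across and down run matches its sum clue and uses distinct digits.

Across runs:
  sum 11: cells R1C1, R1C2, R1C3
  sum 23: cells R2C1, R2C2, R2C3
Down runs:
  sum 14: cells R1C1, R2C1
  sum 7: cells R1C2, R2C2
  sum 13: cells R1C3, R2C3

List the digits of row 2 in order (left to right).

23 in 3 cells must be {6,8,9}.
The 23 across and the 7 down share only 6, so R2C2 = 6.
R1C2 = 7 − 6 = 1 completes the 7 down.
Nothing is forced directly, so branch on R1C1, whose candidates are 6 or 8. If R1C1 = 8: then R1C3 would have to be in {2} for the 11 across but in {4,5,6,7,8,9} for the 13 down — contradiction. So R1C1 = 6.
R1C3 = 11 − 7 = 4 completes the 11 across.
R2C1 = 14 − 6 = 8 completes the 14 down.
R2C3 = 23 − 14 = 9 completes the 23 across.

8 6 9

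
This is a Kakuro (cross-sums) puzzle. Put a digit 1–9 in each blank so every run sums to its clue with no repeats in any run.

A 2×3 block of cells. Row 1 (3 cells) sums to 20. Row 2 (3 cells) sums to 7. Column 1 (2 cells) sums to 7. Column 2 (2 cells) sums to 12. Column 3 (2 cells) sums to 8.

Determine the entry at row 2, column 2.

4

7 in 3 cells must be {1,2,4}.
The 7 across and the 12 down share only 4, so (2,2) = 4.
(1,2) = 12 − 4 = 8 completes the 12 down.
Nothing is forced directly, so branch on (1,1), whose candidates are 3 or 5. If (1,1) = 3: then (1,3) would have to be in {9} for the 20 across but in {1,2,3,5,6,7} for the 8 down — contradiction. So (1,1) = 5.
(1,3) = 20 − 13 = 7 completes the 20 across.
(2,1) = 7 − 5 = 2 completes the 7 down.
(2,3) = 7 − 6 = 1 completes the 7 across.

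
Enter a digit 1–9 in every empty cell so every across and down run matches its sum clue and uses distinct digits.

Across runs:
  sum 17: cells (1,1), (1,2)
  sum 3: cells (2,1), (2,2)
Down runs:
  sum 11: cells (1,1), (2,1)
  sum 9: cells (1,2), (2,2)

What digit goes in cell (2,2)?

1

17 in 2 cells must be {8,9}; 3 in 2 cells must be {1,2}.
The 17 across and the 9 down share only 8, so (1,2) = 8.
The 3 across and the 11 down share only 2, so (2,1) = 2.
(2,2) = 3 − 2 = 1 completes the 3 across.
(1,1) = 17 − 8 = 9 completes the 17 across.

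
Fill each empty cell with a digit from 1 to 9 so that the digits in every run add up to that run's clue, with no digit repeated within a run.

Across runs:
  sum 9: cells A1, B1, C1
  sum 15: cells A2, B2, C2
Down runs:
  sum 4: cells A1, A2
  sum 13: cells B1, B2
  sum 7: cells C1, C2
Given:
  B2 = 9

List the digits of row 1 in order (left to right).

3, 4, 2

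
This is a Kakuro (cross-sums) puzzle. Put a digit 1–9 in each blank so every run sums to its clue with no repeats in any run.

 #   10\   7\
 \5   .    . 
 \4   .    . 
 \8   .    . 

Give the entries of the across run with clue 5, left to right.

1, 4

4 in 2 cells must be {1,3}; 7 in 3 cells must be {1,2,4}.
The 4 across and the 7 down share only 1, so R2C2 = 1.
Given what's placed, R3C2 must be 2 to fit the 8 across and 7 down.
R1C2 = 7 − 3 = 4 completes the 7 down.
R2C1 = 4 − 1 = 3 completes the 4 across.
R3C1 = 8 − 2 = 6 completes the 8 across.
R1C1 = 5 − 4 = 1 completes the 5 across.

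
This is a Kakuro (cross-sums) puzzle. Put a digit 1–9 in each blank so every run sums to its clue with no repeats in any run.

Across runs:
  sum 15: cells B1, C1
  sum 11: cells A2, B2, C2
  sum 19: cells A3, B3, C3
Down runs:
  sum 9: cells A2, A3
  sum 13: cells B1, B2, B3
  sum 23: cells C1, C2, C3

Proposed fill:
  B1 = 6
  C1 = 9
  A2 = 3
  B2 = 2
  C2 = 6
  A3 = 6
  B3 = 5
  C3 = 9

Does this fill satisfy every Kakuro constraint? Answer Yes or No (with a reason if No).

No — the down run C1–C3 sums to 24, not 23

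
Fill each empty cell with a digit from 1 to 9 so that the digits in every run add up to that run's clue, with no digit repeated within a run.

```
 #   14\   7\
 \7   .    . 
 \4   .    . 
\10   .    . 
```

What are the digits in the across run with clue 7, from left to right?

4 in 2 cells must be {1,3}; 7 in 3 cells must be {1,2,4}.
The 4 across and the 7 down share only 1, so R2C2 = 1.
R2C1 = 4 − 1 = 3 completes the 4 across.
Nothing is forced directly, so branch on R1C2, whose candidates are 2 or 4. If R1C2 = 4: then R1C1 would have to be in {3} for the 7 across but in {2,4,5,6,7,9} for the 14 down — contradiction. So R1C2 = 2.
R1C1 = 7 − 2 = 5 completes the 7 across.
R3C1 = 14 − 8 = 6 completes the 14 down.
R3C2 = 10 − 6 = 4 completes the 10 across.

5 2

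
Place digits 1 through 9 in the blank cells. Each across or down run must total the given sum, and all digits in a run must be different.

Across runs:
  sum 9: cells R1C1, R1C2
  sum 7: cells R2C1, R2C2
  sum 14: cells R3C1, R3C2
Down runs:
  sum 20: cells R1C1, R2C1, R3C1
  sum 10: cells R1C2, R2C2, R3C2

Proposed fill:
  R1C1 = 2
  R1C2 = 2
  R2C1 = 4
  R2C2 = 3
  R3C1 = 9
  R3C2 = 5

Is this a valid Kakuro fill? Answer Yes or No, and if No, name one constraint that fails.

No — the down run R1C1–R3C1 sums to 15, not 20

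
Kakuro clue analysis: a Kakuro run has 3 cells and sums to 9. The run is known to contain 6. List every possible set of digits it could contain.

3 distinct digits from 1–9 sum between 6 and 24.
Keeping only sets containing 6.
Only one set works: {1,2,6}.

{1,2,6}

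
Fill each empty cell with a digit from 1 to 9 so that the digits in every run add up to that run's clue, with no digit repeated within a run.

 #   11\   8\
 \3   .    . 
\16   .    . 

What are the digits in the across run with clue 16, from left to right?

9, 7

3 in 2 cells must be {1,2}; 16 in 2 cells must be {7,9}.
The 3 across and the 11 down share only 2, so R1C1 = 2.
R1C2 = 3 − 2 = 1 completes the 3 across.
R2C1 = 11 − 2 = 9 completes the 11 down.
R2C2 = 16 − 9 = 7 completes the 16 across.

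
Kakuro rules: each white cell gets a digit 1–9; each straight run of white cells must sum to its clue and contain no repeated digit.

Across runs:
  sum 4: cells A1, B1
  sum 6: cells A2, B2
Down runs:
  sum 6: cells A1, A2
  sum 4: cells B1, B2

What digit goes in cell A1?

4 in 2 cells must be {1,3}.
The 4 across and the 6 down share only 1, so A1 = 1.
B1 = 4 − 1 = 3 completes the 4 across.
A2 = 6 − 1 = 5 completes the 6 down.
B2 = 6 − 5 = 1 completes the 6 across.

1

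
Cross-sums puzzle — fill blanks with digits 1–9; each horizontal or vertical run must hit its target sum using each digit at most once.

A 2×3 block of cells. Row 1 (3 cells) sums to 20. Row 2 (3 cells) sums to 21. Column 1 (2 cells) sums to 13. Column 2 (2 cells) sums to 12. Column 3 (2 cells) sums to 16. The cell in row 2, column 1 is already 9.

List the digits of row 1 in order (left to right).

16 in 2 cells must be {7,9}.
(1,1) = 13 − 9 = 4 completes the 13 down.
Given what's placed, (2,3) must be 7 to fit the 21 across and 16 down.
(1,3) = 16 − 7 = 9 completes the 16 down.
(2,2) = 21 − 16 = 5 completes the 21 across.
(1,2) = 20 − 13 = 7 completes the 20 across.

4, 7, 9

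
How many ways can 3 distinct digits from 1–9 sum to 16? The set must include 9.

3 distinct digits from 1–9 sum between 6 and 24.
Keeping only sets containing 9.
Enumerating: {1,6,9}, {2,5,9}, {3,4,9}.

3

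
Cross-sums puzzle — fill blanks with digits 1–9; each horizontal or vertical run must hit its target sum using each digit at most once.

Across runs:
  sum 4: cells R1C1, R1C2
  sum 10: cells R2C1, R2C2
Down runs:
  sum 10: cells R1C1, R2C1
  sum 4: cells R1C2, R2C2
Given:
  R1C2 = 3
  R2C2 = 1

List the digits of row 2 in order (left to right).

9 1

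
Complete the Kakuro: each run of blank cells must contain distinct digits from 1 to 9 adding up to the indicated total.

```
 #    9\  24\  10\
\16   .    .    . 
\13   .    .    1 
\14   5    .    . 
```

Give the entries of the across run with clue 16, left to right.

1, 8, 7

24 in 3 cells must be {7,8,9}.
R2C1 = 3: the only remaining digit allowed by both the 13 across and the 9 down.
R2C2 = 13 − 4 = 9 completes the 13 across.
R1C1 = 9 − 8 = 1 completes the 9 down.
Nothing is forced directly, so branch on R1C2, whose candidates are 7 or 8. If R1C2 = 7: then R1C3 would have to be in {8} for the 16 across but in {2,3,4,5,6,7} for the 10 down — contradiction. So R1C2 = 8.
R1C3 = 16 − 9 = 7 completes the 16 across.
R3C2 = 24 − 17 = 7 completes the 24 down.
R3C3 = 14 − 12 = 2 completes the 14 across.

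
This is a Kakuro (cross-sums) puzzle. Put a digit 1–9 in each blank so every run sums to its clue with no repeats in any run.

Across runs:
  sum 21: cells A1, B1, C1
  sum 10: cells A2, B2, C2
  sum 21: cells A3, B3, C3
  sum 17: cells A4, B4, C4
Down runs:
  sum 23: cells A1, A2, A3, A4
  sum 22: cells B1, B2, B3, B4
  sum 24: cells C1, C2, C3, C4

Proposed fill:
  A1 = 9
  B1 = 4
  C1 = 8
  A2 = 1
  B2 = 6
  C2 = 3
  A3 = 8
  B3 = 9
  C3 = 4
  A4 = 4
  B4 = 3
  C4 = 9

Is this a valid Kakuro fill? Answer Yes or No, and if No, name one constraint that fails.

No — the down run A1–A4 sums to 22, not 23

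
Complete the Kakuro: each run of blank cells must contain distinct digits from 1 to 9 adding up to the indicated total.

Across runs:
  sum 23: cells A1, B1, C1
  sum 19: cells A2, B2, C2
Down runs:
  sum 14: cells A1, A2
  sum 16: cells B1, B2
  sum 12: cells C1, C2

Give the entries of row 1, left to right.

6 9 8

23 in 3 cells must be {6,8,9}; 16 in 2 cells must be {7,9}.
The 23 across and the 16 down share only 9, so B1 = 9.
Given what's placed, C1 must be 8 to fit the 23 across and 12 down.
B2 = 16 − 9 = 7 completes the 16 down.
C2 = 12 − 8 = 4 completes the 12 down.
A1 = 23 − 17 = 6 completes the 23 across.
A2 = 19 − 11 = 8 completes the 19 across.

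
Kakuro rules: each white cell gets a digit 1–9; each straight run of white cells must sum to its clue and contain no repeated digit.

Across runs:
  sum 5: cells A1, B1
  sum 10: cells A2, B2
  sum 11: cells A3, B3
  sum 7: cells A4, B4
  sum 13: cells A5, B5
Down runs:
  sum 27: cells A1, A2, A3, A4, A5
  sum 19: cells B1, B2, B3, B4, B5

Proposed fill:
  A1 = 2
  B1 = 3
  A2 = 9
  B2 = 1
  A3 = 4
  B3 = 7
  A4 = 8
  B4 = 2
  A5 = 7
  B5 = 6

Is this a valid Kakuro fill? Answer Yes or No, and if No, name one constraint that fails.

No — the across run A4–B4 sums to 10, not 7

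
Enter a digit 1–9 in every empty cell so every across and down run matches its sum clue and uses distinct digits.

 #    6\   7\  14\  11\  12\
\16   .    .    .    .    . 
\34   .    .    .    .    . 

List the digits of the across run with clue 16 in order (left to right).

2, 1, 6, 4, 3

16 in 5 cells must be {1,2,3,4,6}; 34 in 5 cells must be {4,6,7,8,9}.
Only 6 fits R1C3 under both its across sum 16 and down sum 14.
The 34 across and the 6 down share only 4, so R2C1 = 4.
R2C2 = 6: the only remaining digit allowed by both the 34 across and the 7 down.
R2C3 = 14 − 6 = 8 completes the 14 down.
R1C1 = 6 − 4 = 2 completes the 6 down.
R1C2 = 7 − 6 = 1 completes the 7 down.
Nothing is forced directly, so branch on R2C4, whose candidates are 7 or 9. If R2C4 = 9: then R1C4 would have to be in {3,4} for the 16 across but in {2} for the 11 down — contradiction. So R2C4 = 7.
R1C4 = 11 − 7 = 4 completes the 11 down.
R1C5 = 16 − 13 = 3 completes the 16 across.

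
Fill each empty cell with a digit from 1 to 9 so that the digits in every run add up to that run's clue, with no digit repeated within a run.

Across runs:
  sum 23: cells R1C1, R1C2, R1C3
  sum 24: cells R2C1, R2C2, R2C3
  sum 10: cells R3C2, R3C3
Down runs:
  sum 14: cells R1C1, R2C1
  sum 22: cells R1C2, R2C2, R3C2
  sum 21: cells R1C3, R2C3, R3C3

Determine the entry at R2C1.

23 in 3 cells must be {6,8,9}; 24 in 3 cells must be {7,8,9}.
Nothing is forced directly, so branch on R2C1, whose candidates are 8 or 9. If R2C1 = 9: then R1C1 would have to be in {6,8,9} for the 23 across but in {5} for the 14 down — contradiction. So R2C1 = 8.

8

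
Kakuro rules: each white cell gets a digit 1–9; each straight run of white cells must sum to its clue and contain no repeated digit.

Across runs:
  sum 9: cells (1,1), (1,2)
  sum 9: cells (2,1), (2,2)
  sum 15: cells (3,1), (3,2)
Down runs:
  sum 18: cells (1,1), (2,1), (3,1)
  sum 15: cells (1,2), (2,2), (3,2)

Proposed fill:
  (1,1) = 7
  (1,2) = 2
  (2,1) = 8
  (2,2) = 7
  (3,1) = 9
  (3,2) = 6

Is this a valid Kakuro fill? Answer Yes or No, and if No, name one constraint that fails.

No — the down run (1,1)–(3,1) sums to 24, not 18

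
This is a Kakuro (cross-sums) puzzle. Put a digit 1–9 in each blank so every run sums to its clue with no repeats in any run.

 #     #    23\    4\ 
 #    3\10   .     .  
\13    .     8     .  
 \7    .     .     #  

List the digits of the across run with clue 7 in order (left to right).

1, 6

3 in 2 cells must be {1,2}; 23 in 3 cells must be {6,8,9}; 4 in 2 cells must be {1,3}.
R3C2 = 6: the only remaining digit allowed by both the 7 across and the 23 down.
R1C2 = 23 − 14 = 9 completes the 23 down.
R1C3 = 10 − 9 = 1 completes the 10 across.
R2C3 = 4 − 1 = 3 completes the 4 down.
R3C1 = 7 − 6 = 1 completes the 7 across.
R2C1 = 13 − 11 = 2 completes the 13 across.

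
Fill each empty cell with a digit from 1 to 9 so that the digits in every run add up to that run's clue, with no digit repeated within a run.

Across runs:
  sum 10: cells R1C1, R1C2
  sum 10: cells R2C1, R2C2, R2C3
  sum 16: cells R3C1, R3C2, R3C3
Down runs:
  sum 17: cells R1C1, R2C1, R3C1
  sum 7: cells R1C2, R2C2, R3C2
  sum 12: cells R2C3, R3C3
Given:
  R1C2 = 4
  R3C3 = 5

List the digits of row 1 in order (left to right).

6 4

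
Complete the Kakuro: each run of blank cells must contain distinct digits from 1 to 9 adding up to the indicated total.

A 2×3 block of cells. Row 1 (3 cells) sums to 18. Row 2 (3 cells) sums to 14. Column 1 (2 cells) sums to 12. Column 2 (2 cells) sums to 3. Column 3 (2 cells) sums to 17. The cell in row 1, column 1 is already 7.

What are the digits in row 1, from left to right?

7 2 9

3 in 2 cells must be {1,2}; 17 in 2 cells must be {8,9}.
Given what's placed, (1,2) must be 2 to fit the 18 across and 3 down.
(1,3) = 18 − 9 = 9 completes the 18 across.
(2,1) = 12 − 7 = 5 completes the 12 down.
(2,2) = 3 − 2 = 1 completes the 3 down.
(2,3) = 14 − 6 = 8 completes the 14 across.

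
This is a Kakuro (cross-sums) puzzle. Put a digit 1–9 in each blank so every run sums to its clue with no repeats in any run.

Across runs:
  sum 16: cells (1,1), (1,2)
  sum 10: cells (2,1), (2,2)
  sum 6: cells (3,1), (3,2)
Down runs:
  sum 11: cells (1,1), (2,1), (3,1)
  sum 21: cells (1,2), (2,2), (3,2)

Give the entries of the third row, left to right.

16 in 2 cells must be {7,9}.
The 16 across and the 11 down share only 7, so (1,1) = 7.
(1,2) = 16 − 7 = 9 completes the 16 across.
Given what's placed, (3,1) must be 1 to fit the 6 across and 11 down.
(3,2) = 6 − 1 = 5 completes the 6 across.
(2,1) = 11 − 8 = 3 completes the 11 down.
(2,2) = 10 − 3 = 7 completes the 10 across.

1, 5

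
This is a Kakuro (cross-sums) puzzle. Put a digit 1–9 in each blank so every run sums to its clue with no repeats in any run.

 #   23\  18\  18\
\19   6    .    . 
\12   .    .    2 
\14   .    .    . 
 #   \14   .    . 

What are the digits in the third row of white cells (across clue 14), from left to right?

8, 5, 1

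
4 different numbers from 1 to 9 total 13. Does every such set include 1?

Every partition of 13 into 4 distinct digits includes 1: {1,2,3,7}, {1,2,4,6}, {1,3,4,5}.

Yes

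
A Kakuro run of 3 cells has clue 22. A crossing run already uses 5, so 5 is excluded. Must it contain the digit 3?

No

The only way to make 22 from 3 distinct digits under that restriction is {6,7,9}, which does not contain 3.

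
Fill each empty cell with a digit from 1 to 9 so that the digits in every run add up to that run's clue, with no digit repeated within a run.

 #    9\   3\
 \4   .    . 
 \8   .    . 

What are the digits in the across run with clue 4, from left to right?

3, 1

4 in 2 cells must be {1,3}; 3 in 2 cells must be {1,2}.
The 4 across and the 3 down share only 1, so R1C2 = 1.
R2C2 = 3 − 1 = 2 completes the 3 down.
R1C1 = 4 − 1 = 3 completes the 4 across.
R2C1 = 8 − 2 = 6 completes the 8 across.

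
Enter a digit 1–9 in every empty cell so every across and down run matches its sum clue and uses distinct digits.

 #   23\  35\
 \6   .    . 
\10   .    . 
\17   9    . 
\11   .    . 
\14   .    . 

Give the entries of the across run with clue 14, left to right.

8 6

17 in 2 cells must be {8,9}; 35 in 5 cells must be {5,6,7,8,9}.
Only 5 fits R1C2 under both its across sum 6 and down sum 35.
R3C2 = 17 − 9 = 8 completes the 17 across.
R1C1 = 6 − 5 = 1 completes the 6 across.
Nothing is forced directly, so branch on R2C2, whose candidates are 6 or 7 or 9. If R2C2 = 6: that forces R2C1 = 4, R5C1 = 6, after which R5C2 would have to be in {8} for the 14 across but in {7,9} for the 35 down — contradiction. If R2C2 = 9: then R2C1 would have to be in {1} for the 10 across but in {2,3,4,5,6,7,8} for the 23 down — contradiction. So R2C2 = 7.
R2C1 = 10 − 7 = 3 completes the 10 across.
Nothing is forced directly, so branch on R4C2, whose candidates are 6 or 9. If R4C2 = 6: then R4C1 would have to be in {5} for the 11 across but in {2,4,6,8} for the 23 down — contradiction. So R4C2 = 9.
R4C1 = 11 − 9 = 2 completes the 11 across.
R5C1 = 23 − 15 = 8 completes the 23 down.
R5C2 = 14 − 8 = 6 completes the 14 across.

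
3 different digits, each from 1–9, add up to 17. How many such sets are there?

3 distinct digits from 1–9 sum between 6 and 24.

7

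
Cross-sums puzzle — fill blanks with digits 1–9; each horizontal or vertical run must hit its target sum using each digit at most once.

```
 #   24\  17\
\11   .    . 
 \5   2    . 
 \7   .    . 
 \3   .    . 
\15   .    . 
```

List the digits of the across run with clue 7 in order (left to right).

6, 1

3 in 2 cells must be {1,2}.
R2C2 = 5 − 2 = 3 completes the 5 across.
R4C1 = 1: the only remaining digit allowed by both the 3 across and the 24 down.
R4C2 = 3 − 1 = 2 completes the 3 across.
Nothing is forced directly, so branch on R5C2, whose candidates are 6 or 7. If R5C2 = 6: that forces R1C2 = 5, R3C2 = 1, R5C1 = 9, after which R1C1 would have to be in {6} for the 11 across but in {4,5,7,8} for the 24 down — contradiction. So R5C2 = 7.
R1C2 = 4: the only remaining digit allowed by both the 11 across and the 17 down.
R3C2 = 17 − 16 = 1 completes the 17 down.
R5C1 = 15 − 7 = 8 completes the 15 across.
R1C1 = 11 − 4 = 7 completes the 11 across.
R3C1 = 7 − 1 = 6 completes the 7 across.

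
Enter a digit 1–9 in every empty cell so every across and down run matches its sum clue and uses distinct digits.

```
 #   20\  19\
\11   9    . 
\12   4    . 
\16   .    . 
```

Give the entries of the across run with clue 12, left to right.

4 8

16 in 2 cells must be {7,9}.
R1C2 = 11 − 9 = 2 completes the 11 across.
R2C2 = 12 − 4 = 8 completes the 12 across.
R3C1 = 20 − 13 = 7 completes the 20 down.
R3C2 = 16 − 7 = 9 completes the 16 across.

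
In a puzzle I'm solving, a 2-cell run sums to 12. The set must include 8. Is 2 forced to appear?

The only way to make 12 from 2 distinct digits under that restriction is {4,8}, which does not contain 2.

No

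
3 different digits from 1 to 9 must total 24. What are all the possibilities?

{7,8,9}

3 distinct digits from 1–9 sum between 6 and 24.
Only one set works: {7,8,9}.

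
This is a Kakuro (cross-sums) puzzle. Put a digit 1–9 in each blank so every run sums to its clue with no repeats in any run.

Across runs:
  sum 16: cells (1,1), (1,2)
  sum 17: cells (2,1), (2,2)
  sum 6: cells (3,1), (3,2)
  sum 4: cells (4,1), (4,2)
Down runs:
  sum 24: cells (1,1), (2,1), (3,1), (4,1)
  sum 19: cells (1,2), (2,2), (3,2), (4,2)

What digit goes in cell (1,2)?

7

16 in 2 cells must be {7,9}; 17 in 2 cells must be {8,9}; 4 in 2 cells must be {1,3}.
Nothing is forced directly, so branch on (1,1), whose candidates are 7 or 9. If (1,1) = 7: that forces (1,2) = 9, after which (2,2) would have to be in {8,9} for the 17 across but in {1,2,3,4,5,6,7} for the 19 down — contradiction. So (1,1) = 9.
(1,2) = 16 − 9 = 7 completes the 16 across.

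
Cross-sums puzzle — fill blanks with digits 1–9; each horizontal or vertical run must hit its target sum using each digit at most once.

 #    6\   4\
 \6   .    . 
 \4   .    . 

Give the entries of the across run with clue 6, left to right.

4 in 2 cells must be {1,3}.
The 6 across and the 4 down share only 1, so R1C2 = 1.
The 4 across and the 6 down share only 1, so R2C1 = 1.
R2C2 = 4 − 1 = 3 completes the 4 across.
R1C1 = 6 − 1 = 5 completes the 6 across.

5 1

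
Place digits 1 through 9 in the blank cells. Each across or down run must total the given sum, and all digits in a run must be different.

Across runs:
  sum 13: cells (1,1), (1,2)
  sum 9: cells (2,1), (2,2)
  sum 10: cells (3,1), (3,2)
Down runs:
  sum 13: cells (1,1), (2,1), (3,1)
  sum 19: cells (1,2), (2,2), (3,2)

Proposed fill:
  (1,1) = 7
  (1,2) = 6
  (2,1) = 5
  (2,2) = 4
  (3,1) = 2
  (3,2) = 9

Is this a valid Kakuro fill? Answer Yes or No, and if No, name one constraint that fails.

No — the down run (1,1)–(3,1) sums to 14, not 13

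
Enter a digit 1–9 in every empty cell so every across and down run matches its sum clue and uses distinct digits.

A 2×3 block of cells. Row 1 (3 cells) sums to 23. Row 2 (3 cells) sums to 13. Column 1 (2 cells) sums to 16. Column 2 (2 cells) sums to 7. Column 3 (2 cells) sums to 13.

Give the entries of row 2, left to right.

7 1 5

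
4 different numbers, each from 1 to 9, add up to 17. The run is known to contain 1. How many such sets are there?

6

4 distinct digits from 1–9 sum between 10 and 30.
Keeping only sets containing 1.
Enumerating: {1,2,5,9}, {1,2,6,8}, {1,3,4,9}, {1,3,5,8}, {1,3,6,7}, {1,4,5,7}.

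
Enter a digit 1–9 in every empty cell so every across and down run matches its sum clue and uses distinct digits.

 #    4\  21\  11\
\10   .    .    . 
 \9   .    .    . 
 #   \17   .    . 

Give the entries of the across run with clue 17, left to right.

17 in 2 cells must be {8,9}; 4 in 2 cells must be {1,3}.
Only 8 fits R3C3 under both its across sum 17 and down sum 11.
R3C2 = 17 − 8 = 9 completes the 17 across.

9, 8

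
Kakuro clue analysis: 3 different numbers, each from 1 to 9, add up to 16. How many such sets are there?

8

3 distinct digits from 1–9 sum between 6 and 24.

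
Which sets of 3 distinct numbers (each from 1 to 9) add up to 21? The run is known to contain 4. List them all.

{4,8,9}

3 distinct digits from 1–9 sum between 6 and 24.
Keeping only sets containing 4.
Only one set works: {4,8,9}.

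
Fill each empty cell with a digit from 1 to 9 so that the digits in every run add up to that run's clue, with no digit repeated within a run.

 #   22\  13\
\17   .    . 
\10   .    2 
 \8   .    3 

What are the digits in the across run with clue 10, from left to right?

17 in 2 cells must be {8,9}.
R1C2 = 13 − 5 = 8 completes the 13 down.
R2C1 = 10 − 2 = 8 completes the 10 across.
R3C1 = 8 − 3 = 5 completes the 8 across.
R1C1 = 17 − 8 = 9 completes the 17 across.

8 2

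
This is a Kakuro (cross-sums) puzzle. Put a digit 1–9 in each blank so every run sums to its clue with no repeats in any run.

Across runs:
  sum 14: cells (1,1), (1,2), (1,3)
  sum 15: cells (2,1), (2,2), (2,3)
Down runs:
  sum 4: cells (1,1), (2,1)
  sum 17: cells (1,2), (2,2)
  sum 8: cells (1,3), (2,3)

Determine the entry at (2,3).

6

4 in 2 cells must be {1,3}; 17 in 2 cells must be {8,9}.
Nothing is forced directly, so branch on (1,1), whose candidates are 1 or 3. If (1,1) = 1: that forces (2,1) = 3, (2,2) = 8, after which (2,3) would have to be in {4} for the 15 across but in {1,2,3,5,6,7} for the 8 down — contradiction. So (1,1) = 3.
Given what's placed, (1,2) must be 9 to fit the 14 across and 17 down.
(1,3) = 14 − 12 = 2 completes the 14 across.
(2,1) = 4 − 3 = 1 completes the 4 down.
(2,2) = 17 − 9 = 8 completes the 17 down.
(2,3) = 15 − 9 = 6 completes the 15 across.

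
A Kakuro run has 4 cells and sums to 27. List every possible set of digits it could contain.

{3,7,8,9}; {4,6,8,9}; {5,6,7,9}

4 distinct digits from 1–9 sum between 10 and 30.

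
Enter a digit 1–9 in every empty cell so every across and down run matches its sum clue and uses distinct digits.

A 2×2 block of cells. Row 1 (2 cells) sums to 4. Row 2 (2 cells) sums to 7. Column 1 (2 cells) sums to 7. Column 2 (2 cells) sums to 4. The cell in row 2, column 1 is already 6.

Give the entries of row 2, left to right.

6 1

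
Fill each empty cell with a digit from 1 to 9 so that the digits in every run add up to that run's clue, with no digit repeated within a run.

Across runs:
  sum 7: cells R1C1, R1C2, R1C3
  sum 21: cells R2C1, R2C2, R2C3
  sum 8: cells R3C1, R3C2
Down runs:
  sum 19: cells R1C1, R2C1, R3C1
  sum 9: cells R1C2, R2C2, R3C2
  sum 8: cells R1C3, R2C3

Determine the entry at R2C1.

7 in 3 cells must be {1,2,4}.
Nothing is forced directly, so branch on R1C1, whose candidates are 2 or 4. If R1C1 = 2: that forces R1C3 = 1, R2C3 = 7, after which R3C1 would have to be in {1,2,3,5,6,7} for the 8 across but in {8,9} for the 19 down — contradiction. So R1C1 = 4.
Nothing is forced directly, so branch on R1C2, whose candidates are 1 or 2. If R1C2 = 1: that forces R1C3 = 2, R2C3 = 6, after which R2C2 would have to be in {7,8} for the 21 across but in {2,3,5,6} for the 9 down — contradiction. So R1C2 = 2.
R1C3 = 7 − 6 = 1 completes the 7 across.
R2C3 = 8 − 1 = 7 completes the 8 down.
R2C2 = 6: the only remaining digit allowed by both the 21 across and the 9 down.
R3C2 = 9 − 8 = 1 completes the 9 down.
R2C1 = 21 − 13 = 8 completes the 21 across.

8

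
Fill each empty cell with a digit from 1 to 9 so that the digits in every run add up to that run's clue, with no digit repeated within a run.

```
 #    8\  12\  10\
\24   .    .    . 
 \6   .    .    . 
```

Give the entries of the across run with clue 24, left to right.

24 in 3 cells must be {7,8,9}; 6 in 3 cells must be {1,2,3}.
The 24 across and the 8 down share only 7, so R1C1 = 7.
R2C1 = 8 − 7 = 1 completes the 8 down.
Given what's placed, R2C2 must be 3 to fit the 6 across and 12 down.
R2C3 = 6 − 4 = 2 completes the 6 across.
R1C2 = 12 − 3 = 9 completes the 12 down.
R1C3 = 24 − 16 = 8 completes the 24 across.

7, 9, 8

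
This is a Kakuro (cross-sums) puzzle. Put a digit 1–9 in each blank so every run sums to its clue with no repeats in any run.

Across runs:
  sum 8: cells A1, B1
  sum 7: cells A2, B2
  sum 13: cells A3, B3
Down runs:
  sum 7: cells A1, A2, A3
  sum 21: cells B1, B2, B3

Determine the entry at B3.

9

7 in 3 cells must be {1,2,4}.
The 13 across and the 7 down share only 4, so A3 = 4.
B3 = 13 − 4 = 9 completes the 13 across.
Nothing is forced directly, so branch on A1, whose candidates are 1 or 2. If A1 = 2: then B1 would have to be in {6} for the 8 across but in {4,5,7,8} for the 21 down — contradiction. So A1 = 1.
B1 = 8 − 1 = 7 completes the 8 across.
A2 = 7 − 5 = 2 completes the 7 down.
B2 = 7 − 2 = 5 completes the 7 across.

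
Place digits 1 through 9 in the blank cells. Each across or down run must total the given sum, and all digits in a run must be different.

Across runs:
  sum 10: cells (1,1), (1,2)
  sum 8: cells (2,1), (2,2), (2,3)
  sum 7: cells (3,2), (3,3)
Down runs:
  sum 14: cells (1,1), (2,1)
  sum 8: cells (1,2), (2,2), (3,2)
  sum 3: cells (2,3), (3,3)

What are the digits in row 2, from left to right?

5 2 1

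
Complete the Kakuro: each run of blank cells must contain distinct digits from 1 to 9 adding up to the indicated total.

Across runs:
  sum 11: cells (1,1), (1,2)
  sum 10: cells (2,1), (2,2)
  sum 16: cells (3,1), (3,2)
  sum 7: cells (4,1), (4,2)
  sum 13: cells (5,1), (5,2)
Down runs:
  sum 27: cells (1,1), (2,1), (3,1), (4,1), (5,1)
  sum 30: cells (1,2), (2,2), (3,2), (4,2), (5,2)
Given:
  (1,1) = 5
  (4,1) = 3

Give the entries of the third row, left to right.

9, 7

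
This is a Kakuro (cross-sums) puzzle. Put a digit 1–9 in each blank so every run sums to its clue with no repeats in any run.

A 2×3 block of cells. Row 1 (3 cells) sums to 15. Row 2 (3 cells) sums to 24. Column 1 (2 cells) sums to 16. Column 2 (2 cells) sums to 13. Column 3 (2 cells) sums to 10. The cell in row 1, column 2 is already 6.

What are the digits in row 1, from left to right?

24 in 3 cells must be {7,8,9}; 16 in 2 cells must be {7,9}.
Given what's placed, (1,1) must be 7 to fit the 15 across and 16 down.
(1,3) = 15 − 13 = 2 completes the 15 across.
(2,1) = 16 − 7 = 9 completes the 16 down.
(2,2) = 13 − 6 = 7 completes the 13 down.
(2,3) = 24 − 16 = 8 completes the 24 across.

7 6 2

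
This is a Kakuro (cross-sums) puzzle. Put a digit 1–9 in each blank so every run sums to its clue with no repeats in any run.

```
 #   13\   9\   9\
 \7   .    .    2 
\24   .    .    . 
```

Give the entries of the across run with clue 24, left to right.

7 in 3 cells must be {1,2,4}; 24 in 3 cells must be {7,8,9}.
R1C1 = 4: the only remaining digit allowed by both the 7 across and the 13 down.
R1C2 = 7 − 6 = 1 completes the 7 across.
R2C1 = 13 − 4 = 9 completes the 13 down.
R2C2 = 9 − 1 = 8 completes the 9 down.
R2C3 = 24 − 17 = 7 completes the 24 across.

9 8 7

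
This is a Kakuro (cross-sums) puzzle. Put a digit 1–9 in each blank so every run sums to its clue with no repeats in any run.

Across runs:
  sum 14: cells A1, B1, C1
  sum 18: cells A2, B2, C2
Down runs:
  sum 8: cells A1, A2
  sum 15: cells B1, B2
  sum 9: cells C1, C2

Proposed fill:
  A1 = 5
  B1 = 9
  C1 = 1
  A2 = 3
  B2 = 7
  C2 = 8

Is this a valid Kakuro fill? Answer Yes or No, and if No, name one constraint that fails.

No — the down run B1–B2 sums to 16, not 15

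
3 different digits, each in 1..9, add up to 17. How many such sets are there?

7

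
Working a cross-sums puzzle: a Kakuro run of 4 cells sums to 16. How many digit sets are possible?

4 distinct digits from 1–9 sum between 10 and 30.

8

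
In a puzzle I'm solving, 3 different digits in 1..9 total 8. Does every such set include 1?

Yes

Every partition of 8 into 3 distinct digits includes 1: {1,2,5}, {1,3,4}.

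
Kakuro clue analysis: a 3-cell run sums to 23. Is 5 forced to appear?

No

The only way to make 23 from 3 distinct digits is {6,8,9}, which does not contain 5.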